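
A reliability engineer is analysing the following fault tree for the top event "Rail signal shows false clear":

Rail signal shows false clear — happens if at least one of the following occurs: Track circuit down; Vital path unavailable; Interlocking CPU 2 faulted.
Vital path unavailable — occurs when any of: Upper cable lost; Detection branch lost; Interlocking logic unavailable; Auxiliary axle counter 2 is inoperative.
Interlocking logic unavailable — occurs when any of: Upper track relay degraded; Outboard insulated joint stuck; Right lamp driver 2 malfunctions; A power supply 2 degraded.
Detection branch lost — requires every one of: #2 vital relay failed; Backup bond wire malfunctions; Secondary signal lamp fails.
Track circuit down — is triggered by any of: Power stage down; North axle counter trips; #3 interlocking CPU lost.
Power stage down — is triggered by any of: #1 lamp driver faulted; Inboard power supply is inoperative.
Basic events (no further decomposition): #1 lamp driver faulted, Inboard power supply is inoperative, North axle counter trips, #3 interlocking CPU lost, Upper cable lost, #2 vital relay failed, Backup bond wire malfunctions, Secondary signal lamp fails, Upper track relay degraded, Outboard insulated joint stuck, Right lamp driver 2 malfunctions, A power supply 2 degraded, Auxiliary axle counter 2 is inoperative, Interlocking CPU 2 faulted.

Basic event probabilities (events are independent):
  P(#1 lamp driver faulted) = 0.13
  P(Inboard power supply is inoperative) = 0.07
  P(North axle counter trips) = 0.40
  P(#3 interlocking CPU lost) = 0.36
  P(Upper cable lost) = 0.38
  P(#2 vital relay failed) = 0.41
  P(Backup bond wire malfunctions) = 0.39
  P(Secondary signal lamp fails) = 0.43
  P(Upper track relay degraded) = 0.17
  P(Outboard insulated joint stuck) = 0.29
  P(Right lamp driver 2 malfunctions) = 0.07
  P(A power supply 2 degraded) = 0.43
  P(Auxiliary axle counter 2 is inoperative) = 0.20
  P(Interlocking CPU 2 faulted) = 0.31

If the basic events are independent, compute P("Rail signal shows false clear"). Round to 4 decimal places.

P(Power stage down) [OR] = 1 − (1−0.13) × (1−0.07) = 0.190900
P(Track circuit down) [OR] = 1 − (1−0.190900) × (1−0.40) × (1−0.36) = 0.689306
P(Detection branch lost) [AND] = 0.41 × 0.39 × 0.43 = 0.068757
P(Interlocking logic unavailable) [OR] = 1 − (1−0.17) × (1−0.29) × (1−0.07) × (1−0.43) = 0.687612
P(Vital path unavailable) [OR] = 1 − (1−0.38) × (1−0.068757) × (1−0.687612) × (1−0.20) = 0.855709
P(Rail signal shows false clear) [OR] = 1 − (1−0.689306) × (1−0.855709) × (1−0.31) = 0.969067
Rounded to 4 decimal places: P(Rail signal shows false clear) ≈ 0.9691.

0.9691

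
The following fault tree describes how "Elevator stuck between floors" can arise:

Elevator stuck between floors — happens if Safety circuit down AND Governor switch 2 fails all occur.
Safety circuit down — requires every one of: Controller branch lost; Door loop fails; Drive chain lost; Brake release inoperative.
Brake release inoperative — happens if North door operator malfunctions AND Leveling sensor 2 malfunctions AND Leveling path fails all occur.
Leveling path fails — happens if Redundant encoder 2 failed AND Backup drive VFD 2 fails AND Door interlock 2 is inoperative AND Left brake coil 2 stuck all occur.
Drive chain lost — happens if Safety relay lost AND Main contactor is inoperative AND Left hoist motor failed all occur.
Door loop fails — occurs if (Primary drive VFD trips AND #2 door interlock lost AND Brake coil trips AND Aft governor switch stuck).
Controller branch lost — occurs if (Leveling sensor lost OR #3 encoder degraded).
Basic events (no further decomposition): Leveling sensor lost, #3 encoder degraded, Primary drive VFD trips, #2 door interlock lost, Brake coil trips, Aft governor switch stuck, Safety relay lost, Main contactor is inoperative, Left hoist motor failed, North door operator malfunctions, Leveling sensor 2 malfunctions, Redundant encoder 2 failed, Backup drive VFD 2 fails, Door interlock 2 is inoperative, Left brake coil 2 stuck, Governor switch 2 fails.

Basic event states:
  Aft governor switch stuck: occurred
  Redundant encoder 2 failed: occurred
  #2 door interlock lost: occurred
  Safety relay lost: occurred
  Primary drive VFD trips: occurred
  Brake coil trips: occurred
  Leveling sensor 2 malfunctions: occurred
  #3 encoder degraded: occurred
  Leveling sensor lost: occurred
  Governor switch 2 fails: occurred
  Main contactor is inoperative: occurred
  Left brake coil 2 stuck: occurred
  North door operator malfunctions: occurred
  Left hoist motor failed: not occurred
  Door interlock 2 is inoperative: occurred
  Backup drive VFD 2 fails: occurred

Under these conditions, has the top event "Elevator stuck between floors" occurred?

Controller branch lost [OR]: Leveling sensor lost=occurs, #3 encoder degraded=occurs → at least one input occurs → occurs.
Door loop fails [AND]: Primary drive VFD trips=occurs, #2 door interlock lost=occurs, Brake coil trips=occurs, Aft governor switch stuck=occurs → all inputs occur → occurs.
Drive chain lost [AND]: Safety relay lost=occurs, Main contactor is inoperative=occurs, Left hoist motor failed=not → not all inputs occur → does not occur.
Leveling path fails [AND]: Redundant encoder 2 failed=occurs, Backup drive VFD 2 fails=occurs, Door interlock 2 is inoperative=occurs, Left brake coil 2 stuck=occurs → all inputs occur → occurs.
Brake release inoperative [AND]: North door operator malfunctions=occurs, Leveling sensor 2 malfunctions=occurs, Leveling path fails=occurs → all inputs occur → occurs.
Safety circuit down [AND]: Controller branch lost=occurs, Door loop fails=occurs, Drive chain lost=not, Brake release inoperative=occurs → not all inputs occur → does not occur.
Elevator stuck between floors [AND]: Safety circuit down=not, Governor switch 2 fails=occurs → not all inputs occur → does not occur.

No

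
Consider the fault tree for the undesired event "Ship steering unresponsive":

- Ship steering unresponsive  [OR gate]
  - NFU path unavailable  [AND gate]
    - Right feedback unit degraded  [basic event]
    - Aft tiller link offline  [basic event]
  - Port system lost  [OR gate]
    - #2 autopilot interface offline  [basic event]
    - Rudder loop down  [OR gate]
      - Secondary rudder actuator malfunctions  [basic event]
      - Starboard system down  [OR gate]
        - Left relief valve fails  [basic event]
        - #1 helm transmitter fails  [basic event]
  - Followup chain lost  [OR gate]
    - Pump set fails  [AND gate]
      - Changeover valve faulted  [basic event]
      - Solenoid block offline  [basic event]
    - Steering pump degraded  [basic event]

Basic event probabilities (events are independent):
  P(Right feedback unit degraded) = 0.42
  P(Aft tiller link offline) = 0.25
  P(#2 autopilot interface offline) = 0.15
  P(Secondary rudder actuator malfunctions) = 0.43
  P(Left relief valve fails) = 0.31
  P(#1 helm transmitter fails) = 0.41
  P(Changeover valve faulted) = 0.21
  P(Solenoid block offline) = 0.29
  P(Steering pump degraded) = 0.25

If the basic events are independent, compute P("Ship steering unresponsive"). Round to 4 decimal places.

P(NFU path unavailable) [AND] = 0.42 × 0.25 = 0.105000
P(Starboard system down) [OR] = 1 − (1−0.31) × (1−0.41) = 0.592900
P(Rudder loop down) [OR] = 1 − (1−0.43) × (1−0.592900) = 0.767953
P(Port system lost) [OR] = 1 − (1−0.15) × (1−0.767953) = 0.802760
P(Pump set fails) [AND] = 0.21 × 0.29 = 0.060900
P(Followup chain lost) [OR] = 1 − (1−0.060900) × (1−0.25) = 0.295675
P(Ship steering unresponsive) [OR] = 1 − (1−0.105000) × (1−0.802760) × (1−0.295675) = 0.875666
Rounded to 4 decimal places: P(Ship steering unresponsive) ≈ 0.8757.

0.8757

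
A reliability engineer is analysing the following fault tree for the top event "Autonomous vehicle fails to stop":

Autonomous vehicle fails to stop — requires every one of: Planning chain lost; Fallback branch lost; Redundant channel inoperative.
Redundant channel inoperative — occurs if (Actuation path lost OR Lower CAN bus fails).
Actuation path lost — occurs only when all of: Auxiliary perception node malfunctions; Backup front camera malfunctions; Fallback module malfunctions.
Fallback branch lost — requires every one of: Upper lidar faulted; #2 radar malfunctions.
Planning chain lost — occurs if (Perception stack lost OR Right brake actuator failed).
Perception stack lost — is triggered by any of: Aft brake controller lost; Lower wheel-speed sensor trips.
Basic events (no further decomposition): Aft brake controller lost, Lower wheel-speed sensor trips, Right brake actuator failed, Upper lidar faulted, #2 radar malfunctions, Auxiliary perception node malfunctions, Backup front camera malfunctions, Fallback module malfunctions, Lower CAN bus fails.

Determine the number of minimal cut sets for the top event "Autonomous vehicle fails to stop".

Perception stack lost [OR]: union of children's cut sets → 2 cut set(s).
Planning chain lost [OR]: union of children's cut sets → 3 cut set(s).
Fallback branch lost [AND]: one cut set from each child combined → 1 × 1 = 1 cut set(s).
Actuation path lost [AND]: one cut set from each child combined → 1 × 1 × 1 = 1 cut set(s).
Redundant channel inoperative [OR]: union of children's cut sets → 2 cut set(s).
Autonomous vehicle fails to stop [AND]: one cut set from each child combined → 3 × 1 × 2 = 6 cut set(s).
Minimal cut sets: {#2 radar malfunctions, Aft brake controller lost, Auxiliary perception node malfunctions, Backup front camera malfunctions, Fallback module malfunctions, Upper lidar faulted}; {#2 radar malfunctions, Aft brake controller lost, Lower CAN bus fails, Upper lidar faulted}; {#2 radar malfunctions, Auxiliary perception node malfunctions, Backup front camera malfunctions, Fallback module malfunctions, Lower wheel-speed sensor trips, Upper lidar faulted}; {#2 radar malfunctions, Lower CAN bus fails, Lower wheel-speed sensor trips, Upper lidar faulted}; {#2 radar malfunctions, Auxiliary perception node malfunctions, Backup front camera malfunctions, Fallback module malfunctions, Right brake actuator failed, Upper lidar faulted}; {#2 radar malfunctions, Lower CAN bus fails, Right brake actuator failed, Upper lidar faulted}.

6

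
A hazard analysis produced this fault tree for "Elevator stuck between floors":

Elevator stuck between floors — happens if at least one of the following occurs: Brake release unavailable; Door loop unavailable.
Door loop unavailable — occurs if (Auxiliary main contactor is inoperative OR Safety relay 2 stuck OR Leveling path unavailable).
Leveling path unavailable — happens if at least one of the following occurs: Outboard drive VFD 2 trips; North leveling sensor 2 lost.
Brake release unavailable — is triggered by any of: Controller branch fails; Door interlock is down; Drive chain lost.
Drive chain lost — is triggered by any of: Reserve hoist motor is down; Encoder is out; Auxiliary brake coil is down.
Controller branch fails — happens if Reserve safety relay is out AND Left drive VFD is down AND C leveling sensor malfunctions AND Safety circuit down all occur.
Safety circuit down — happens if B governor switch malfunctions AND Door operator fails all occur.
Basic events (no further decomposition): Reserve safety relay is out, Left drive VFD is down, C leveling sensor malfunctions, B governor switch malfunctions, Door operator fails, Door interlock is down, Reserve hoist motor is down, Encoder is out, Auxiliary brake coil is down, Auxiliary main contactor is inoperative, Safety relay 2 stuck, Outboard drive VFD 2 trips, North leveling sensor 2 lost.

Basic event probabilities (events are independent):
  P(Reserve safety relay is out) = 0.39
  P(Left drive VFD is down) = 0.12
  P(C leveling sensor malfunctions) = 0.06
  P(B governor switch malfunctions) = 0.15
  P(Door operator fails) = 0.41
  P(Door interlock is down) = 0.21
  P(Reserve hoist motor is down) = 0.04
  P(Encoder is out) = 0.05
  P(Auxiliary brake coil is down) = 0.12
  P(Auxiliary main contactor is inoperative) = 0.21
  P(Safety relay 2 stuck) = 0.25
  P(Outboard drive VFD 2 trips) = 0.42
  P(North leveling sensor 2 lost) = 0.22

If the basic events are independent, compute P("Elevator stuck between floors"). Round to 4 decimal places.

0.8301

P(Safety circuit down) [AND] = 0.15 × 0.41 = 0.061500
P(Controller branch fails) [AND] = 0.39 × 0.12 × 0.06 × 0.061500 = 0.000173
P(Drive chain lost) [OR] = 1 − (1−0.04) × (1−0.05) × (1−0.12) = 0.197440
P(Brake release unavailable) [OR] = 1 − (1−0.000173) × (1−0.21) × (1−0.197440) = 0.366087
P(Leveling path unavailable) [OR] = 1 − (1−0.42) × (1−0.22) = 0.547600
P(Door loop unavailable) [OR] = 1 − (1−0.21) × (1−0.25) × (1−0.547600) = 0.731953
P(Elevator stuck between floors) [OR] = 1 − (1−0.366087) × (1−0.731953) = 0.830082
Rounded to 4 decimal places: P(Elevator stuck between floors) ≈ 0.8301.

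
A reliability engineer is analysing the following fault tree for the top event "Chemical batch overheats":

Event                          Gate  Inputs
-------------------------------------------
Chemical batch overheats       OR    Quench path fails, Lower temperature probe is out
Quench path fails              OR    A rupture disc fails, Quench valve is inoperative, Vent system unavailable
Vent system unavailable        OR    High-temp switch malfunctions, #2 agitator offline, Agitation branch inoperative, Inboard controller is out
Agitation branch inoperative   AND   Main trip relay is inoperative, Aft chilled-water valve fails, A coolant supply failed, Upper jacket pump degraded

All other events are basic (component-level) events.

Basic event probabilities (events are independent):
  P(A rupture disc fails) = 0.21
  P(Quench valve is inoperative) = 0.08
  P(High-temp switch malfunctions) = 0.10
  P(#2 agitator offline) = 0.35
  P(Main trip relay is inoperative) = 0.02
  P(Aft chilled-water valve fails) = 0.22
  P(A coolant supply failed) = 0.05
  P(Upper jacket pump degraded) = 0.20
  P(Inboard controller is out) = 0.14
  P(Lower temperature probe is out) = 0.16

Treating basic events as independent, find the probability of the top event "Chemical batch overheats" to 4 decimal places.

0.6929

P(Agitation branch inoperative) [AND] = 0.02 × 0.22 × 0.05 × 0.20 = 0.000044
P(Vent system unavailable) [OR] = 1 − (1−0.10) × (1−0.35) × (1−0.000044) × (1−0.14) = 0.496922
P(Quench path fails) [OR] = 1 − (1−0.21) × (1−0.08) × (1−0.496922) = 0.634363
P(Chemical batch overheats) [OR] = 1 − (1−0.634363) × (1−0.16) = 0.692865
Rounded to 4 decimal places: P(Chemical batch overheats) ≈ 0.6929.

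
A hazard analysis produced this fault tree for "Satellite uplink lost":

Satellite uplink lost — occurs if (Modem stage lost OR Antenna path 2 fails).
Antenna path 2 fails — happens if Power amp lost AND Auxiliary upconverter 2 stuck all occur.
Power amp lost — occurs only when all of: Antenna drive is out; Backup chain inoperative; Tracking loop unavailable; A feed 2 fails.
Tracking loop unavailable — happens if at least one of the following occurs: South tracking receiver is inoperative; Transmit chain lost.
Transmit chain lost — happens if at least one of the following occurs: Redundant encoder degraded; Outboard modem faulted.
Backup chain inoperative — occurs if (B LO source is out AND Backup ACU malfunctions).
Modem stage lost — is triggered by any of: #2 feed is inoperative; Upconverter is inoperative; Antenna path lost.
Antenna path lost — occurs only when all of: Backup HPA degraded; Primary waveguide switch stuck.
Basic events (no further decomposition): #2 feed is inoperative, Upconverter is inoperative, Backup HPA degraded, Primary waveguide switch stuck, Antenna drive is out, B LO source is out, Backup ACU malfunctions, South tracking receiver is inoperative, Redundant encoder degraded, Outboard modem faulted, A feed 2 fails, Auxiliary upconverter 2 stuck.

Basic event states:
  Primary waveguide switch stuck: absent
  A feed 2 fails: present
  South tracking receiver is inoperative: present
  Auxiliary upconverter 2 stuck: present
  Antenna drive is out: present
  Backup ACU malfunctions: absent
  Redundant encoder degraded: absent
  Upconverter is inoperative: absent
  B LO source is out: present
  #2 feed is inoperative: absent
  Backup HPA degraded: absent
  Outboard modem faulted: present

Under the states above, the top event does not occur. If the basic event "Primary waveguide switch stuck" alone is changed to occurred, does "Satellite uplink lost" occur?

No

Counterfactual: set "Primary waveguide switch stuck" to occurred.
Antenna path lost [AND]: Backup HPA degraded=not, Primary waveguide switch stuck=occurs → not all inputs occur → does not occur.
Modem stage lost [OR]: #2 feed is inoperative=not, Upconverter is inoperative=not, Antenna path lost=not → no input occurs → does not occur.
Backup chain inoperative [AND]: B LO source is out=occurs, Backup ACU malfunctions=not → not all inputs occur → does not occur.
Transmit chain lost [OR]: Redundant encoder degraded=not, Outboard modem faulted=occurs → at least one input occurs → occurs.
Tracking loop unavailable [OR]: South tracking receiver is inoperative=occurs, Transmit chain lost=occurs → at least one input occurs → occurs.
Power amp lost [AND]: Antenna drive is out=occurs, Backup chain inoperative=not, Tracking loop unavailable=occurs, A feed 2 fails=occurs → not all inputs occur → does not occur.
Antenna path 2 fails [AND]: Power amp lost=not, Auxiliary upconverter 2 stuck=occurs → not all inputs occur → does not occur.
Satellite uplink lost [OR]: Modem stage lost=not, Antenna path 2 fails=not → no input occurs → does not occur.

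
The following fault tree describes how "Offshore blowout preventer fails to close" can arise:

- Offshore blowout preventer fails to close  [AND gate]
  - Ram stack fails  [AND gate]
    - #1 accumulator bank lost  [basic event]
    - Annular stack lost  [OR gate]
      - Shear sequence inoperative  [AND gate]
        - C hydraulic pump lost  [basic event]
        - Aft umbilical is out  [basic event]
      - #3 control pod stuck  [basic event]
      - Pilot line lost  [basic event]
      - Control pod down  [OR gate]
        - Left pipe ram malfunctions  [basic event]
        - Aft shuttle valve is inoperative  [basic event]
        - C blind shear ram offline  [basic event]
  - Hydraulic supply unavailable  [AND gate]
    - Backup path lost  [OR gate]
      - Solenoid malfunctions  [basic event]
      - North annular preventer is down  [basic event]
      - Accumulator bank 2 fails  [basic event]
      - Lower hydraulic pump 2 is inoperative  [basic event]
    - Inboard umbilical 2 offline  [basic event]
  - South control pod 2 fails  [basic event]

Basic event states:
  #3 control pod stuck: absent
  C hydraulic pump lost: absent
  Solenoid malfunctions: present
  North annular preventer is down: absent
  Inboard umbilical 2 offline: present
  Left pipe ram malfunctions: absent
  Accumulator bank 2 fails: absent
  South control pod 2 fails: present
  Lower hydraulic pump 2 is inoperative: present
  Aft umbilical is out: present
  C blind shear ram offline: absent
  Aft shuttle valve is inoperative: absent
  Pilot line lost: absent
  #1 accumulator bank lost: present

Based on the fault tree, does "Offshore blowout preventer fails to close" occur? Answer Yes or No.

Shear sequence inoperative [AND]: C hydraulic pump lost=not, Aft umbilical is out=occurs → not all inputs occur → does not occur.
Control pod down [OR]: Left pipe ram malfunctions=not, Aft shuttle valve is inoperative=not, C blind shear ram offline=not → no input occurs → does not occur.
Annular stack lost [OR]: Shear sequence inoperative=not, #3 control pod stuck=not, Pilot line lost=not, Control pod down=not → no input occurs → does not occur.
Ram stack fails [AND]: #1 accumulator bank lost=occurs, Annular stack lost=not → not all inputs occur → does not occur.
Backup path lost [OR]: Solenoid malfunctions=occurs, North annular preventer is down=not, Accumulator bank 2 fails=not, Lower hydraulic pump 2 is inoperative=occurs → at least one input occurs → occurs.
Hydraulic supply unavailable [AND]: Backup path lost=occurs, Inboard umbilical 2 offline=occurs → all inputs occur → occurs.
Offshore blowout preventer fails to close [AND]: Ram stack fails=not, Hydraulic supply unavailable=occurs, South control pod 2 fails=occurs → not all inputs occur → does not occur.

No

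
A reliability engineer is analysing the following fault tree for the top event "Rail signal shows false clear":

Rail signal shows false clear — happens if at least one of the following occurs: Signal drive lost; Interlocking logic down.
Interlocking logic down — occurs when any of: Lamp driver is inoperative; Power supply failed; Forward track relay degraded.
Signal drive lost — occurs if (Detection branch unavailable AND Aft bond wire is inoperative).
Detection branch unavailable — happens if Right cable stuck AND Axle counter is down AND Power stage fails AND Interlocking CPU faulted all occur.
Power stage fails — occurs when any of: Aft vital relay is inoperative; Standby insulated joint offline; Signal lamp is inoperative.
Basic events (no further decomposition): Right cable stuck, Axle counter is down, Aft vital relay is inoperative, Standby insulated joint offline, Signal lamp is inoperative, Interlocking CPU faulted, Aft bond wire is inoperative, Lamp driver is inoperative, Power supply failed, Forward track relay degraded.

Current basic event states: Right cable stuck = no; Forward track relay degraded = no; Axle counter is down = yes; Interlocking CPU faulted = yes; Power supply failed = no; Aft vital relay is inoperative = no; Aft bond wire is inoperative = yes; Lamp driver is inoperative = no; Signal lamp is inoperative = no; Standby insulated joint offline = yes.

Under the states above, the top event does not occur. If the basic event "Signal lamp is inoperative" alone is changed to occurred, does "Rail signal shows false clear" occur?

Counterfactual: set "Signal lamp is inoperative" to occurred.
Power stage fails [OR]: Aft vital relay is inoperative=not, Standby insulated joint offline=occurs, Signal lamp is inoperative=occurs → at least one input occurs → occurs.
Detection branch unavailable [AND]: Right cable stuck=not, Axle counter is down=occurs, Power stage fails=occurs, Interlocking CPU faulted=occurs → not all inputs occur → does not occur.
Signal drive lost [AND]: Detection branch unavailable=not, Aft bond wire is inoperative=occurs → not all inputs occur → does not occur.
Interlocking logic down [OR]: Lamp driver is inoperative=not, Power supply failed=not, Forward track relay degraded=not → no input occurs → does not occur.
Rail signal shows false clear [OR]: Signal drive lost=not, Interlocking logic down=not → no input occurs → does not occur.

No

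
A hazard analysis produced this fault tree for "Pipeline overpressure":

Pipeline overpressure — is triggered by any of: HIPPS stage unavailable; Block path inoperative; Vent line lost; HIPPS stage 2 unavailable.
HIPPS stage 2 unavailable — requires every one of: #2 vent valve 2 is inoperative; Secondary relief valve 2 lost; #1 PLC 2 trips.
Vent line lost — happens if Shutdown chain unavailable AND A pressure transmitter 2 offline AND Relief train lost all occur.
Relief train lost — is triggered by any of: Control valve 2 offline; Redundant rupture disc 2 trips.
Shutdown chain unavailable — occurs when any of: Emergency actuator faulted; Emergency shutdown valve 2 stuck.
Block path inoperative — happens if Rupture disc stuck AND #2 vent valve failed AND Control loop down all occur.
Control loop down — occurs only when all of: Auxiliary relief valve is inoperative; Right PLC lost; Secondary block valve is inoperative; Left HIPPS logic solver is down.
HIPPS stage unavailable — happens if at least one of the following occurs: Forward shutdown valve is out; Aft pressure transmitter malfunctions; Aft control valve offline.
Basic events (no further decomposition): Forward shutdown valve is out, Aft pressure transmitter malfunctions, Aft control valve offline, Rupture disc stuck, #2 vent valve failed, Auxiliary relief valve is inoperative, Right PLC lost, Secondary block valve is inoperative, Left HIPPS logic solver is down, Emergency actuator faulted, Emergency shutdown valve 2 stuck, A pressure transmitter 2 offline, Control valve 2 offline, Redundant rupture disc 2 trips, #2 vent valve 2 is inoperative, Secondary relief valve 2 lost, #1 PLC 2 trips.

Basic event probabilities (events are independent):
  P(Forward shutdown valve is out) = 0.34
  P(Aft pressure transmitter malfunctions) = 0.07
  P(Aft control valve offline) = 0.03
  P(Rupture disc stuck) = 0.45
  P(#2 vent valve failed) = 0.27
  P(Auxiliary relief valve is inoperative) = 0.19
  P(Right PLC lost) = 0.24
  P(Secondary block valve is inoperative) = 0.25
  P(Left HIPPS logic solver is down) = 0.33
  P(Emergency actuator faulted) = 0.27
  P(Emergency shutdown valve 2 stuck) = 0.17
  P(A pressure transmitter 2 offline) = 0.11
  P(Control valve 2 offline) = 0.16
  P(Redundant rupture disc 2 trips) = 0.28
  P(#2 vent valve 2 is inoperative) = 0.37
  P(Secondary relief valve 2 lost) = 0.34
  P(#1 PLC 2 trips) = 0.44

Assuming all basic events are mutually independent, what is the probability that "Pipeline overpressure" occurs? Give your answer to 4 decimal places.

P(HIPPS stage unavailable) [OR] = 1 − (1−0.34) × (1−0.07) × (1−0.03) = 0.404614
P(Control loop down) [AND] = 0.19 × 0.24 × 0.25 × 0.33 = 0.003762
P(Block path inoperative) [AND] = 0.45 × 0.27 × 0.003762 = 0.000457
P(Shutdown chain unavailable) [OR] = 1 − (1−0.27) × (1−0.17) = 0.394100
P(Relief train lost) [OR] = 1 − (1−0.16) × (1−0.28) = 0.395200
P(Vent line lost) [AND] = 0.394100 × 0.11 × 0.395200 = 0.017132
P(HIPPS stage 2 unavailable) [AND] = 0.37 × 0.34 × 0.44 = 0.055352
P(Pipeline overpressure) [OR] = 1 − (1−0.404614) × (1−0.000457) × (1−0.017132) × (1−0.055352) = 0.447458
Rounded to 4 decimal places: P(Pipeline overpressure) ≈ 0.4475.

0.4475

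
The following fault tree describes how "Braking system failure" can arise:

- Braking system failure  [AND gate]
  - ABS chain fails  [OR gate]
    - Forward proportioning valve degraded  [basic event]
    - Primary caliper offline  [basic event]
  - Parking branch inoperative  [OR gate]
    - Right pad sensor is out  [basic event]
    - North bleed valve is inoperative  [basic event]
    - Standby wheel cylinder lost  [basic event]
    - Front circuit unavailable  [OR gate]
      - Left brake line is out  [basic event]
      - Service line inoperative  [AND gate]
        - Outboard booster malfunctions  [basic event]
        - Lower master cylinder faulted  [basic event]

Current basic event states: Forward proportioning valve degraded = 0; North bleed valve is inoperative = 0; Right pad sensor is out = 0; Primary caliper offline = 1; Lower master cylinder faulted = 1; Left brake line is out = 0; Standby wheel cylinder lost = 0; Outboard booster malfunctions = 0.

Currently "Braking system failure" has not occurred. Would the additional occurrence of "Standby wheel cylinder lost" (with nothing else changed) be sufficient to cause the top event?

Counterfactual: set "Standby wheel cylinder lost" to occurred.
ABS chain fails [OR]: Forward proportioning valve degraded=not, Primary caliper offline=occurs → at least one input occurs → occurs.
Service line inoperative [AND]: Outboard booster malfunctions=not, Lower master cylinder faulted=occurs → not all inputs occur → does not occur.
Front circuit unavailable [OR]: Left brake line is out=not, Service line inoperative=not → no input occurs → does not occur.
Parking branch inoperative [OR]: Right pad sensor is out=not, North bleed valve is inoperative=not, Standby wheel cylinder lost=occurs, Front circuit unavailable=not → at least one input occurs → occurs.
Braking system failure [AND]: ABS chain fails=occurs, Parking branch inoperative=occurs → all inputs occur → occurs.

Yes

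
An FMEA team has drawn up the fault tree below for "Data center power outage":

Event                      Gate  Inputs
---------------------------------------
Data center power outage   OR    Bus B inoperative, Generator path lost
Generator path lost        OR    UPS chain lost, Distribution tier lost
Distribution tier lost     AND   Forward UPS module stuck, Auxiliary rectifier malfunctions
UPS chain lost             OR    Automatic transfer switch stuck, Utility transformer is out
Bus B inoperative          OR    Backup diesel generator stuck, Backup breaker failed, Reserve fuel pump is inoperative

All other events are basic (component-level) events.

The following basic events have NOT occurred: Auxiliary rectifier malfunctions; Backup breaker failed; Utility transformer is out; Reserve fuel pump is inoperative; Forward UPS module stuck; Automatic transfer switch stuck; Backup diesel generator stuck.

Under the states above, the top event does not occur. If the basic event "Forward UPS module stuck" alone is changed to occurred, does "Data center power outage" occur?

No

Counterfactual: set "Forward UPS module stuck" to occurred.
Bus B inoperative [OR]: Backup diesel generator stuck=not, Backup breaker failed=not, Reserve fuel pump is inoperative=not → no input occurs → does not occur.
UPS chain lost [OR]: Automatic transfer switch stuck=not, Utility transformer is out=not → no input occurs → does not occur.
Distribution tier lost [AND]: Forward UPS module stuck=occurs, Auxiliary rectifier malfunctions=not → not all inputs occur → does not occur.
Generator path lost [OR]: UPS chain lost=not, Distribution tier lost=not → no input occurs → does not occur.
Data center power outage [OR]: Bus B inoperative=not, Generator path lost=not → no input occurs → does not occur.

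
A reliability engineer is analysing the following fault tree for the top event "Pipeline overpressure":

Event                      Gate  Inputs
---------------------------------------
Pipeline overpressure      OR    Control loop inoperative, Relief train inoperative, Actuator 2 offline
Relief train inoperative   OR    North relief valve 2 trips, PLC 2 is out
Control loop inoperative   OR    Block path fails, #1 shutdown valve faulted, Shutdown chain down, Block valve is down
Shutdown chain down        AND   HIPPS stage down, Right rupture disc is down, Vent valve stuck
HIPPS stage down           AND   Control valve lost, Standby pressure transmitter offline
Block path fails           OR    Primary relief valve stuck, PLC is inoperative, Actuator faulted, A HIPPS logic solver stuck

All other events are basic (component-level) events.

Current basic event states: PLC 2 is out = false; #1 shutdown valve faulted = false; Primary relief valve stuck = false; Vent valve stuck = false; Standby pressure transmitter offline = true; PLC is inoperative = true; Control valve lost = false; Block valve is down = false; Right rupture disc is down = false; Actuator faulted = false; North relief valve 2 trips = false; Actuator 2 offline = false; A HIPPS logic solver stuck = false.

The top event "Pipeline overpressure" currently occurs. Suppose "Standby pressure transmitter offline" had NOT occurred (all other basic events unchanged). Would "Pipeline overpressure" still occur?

Yes

Counterfactual: set "Standby pressure transmitter offline" to not occurred.
Block path fails [OR]: Primary relief valve stuck=not, PLC is inoperative=occurs, Actuator faulted=not, A HIPPS logic solver stuck=not → at least one input occurs → occurs.
HIPPS stage down [AND]: Control valve lost=not, Standby pressure transmitter offline=not → not all inputs occur → does not occur.
Shutdown chain down [AND]: HIPPS stage down=not, Right rupture disc is down=not, Vent valve stuck=not → not all inputs occur → does not occur.
Control loop inoperative [OR]: Block path fails=occurs, #1 shutdown valve faulted=not, Shutdown chain down=not, Block valve is down=not → at least one input occurs → occurs.
Relief train inoperative [OR]: North relief valve 2 trips=not, PLC 2 is out=not → no input occurs → does not occur.
Pipeline overpressure [OR]: Control loop inoperative=occurs, Relief train inoperative=not, Actuator 2 offline=not → at least one input occurs → occurs.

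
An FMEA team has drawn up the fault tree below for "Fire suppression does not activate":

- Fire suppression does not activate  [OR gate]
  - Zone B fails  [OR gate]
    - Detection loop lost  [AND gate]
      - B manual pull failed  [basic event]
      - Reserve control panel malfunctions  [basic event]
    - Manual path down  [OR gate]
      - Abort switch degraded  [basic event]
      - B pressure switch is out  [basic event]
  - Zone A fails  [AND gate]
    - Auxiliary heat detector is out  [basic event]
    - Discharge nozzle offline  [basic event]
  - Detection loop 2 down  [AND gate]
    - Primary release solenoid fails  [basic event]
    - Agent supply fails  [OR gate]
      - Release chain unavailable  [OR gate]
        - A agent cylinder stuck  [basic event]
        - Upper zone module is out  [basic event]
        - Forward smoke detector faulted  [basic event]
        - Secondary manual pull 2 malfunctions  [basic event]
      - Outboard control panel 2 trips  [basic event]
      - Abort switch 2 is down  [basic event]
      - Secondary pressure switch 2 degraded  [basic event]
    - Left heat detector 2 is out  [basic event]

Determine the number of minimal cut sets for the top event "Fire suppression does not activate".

11

Detection loop lost [AND]: one cut set from each child combined → 1 × 1 = 1 cut set(s).
Manual path down [OR]: union of children's cut sets → 2 cut set(s).
Zone B fails [OR]: union of children's cut sets → 3 cut set(s).
Zone A fails [AND]: one cut set from each child combined → 1 × 1 = 1 cut set(s).
Release chain unavailable [OR]: union of children's cut sets → 4 cut set(s).
Agent supply fails [OR]: union of children's cut sets → 7 cut set(s).
Detection loop 2 down [AND]: one cut set from each child combined → 1 × 7 × 1 = 7 cut set(s).
Fire suppression does not activate [OR]: union of children's cut sets → 11 cut set(s).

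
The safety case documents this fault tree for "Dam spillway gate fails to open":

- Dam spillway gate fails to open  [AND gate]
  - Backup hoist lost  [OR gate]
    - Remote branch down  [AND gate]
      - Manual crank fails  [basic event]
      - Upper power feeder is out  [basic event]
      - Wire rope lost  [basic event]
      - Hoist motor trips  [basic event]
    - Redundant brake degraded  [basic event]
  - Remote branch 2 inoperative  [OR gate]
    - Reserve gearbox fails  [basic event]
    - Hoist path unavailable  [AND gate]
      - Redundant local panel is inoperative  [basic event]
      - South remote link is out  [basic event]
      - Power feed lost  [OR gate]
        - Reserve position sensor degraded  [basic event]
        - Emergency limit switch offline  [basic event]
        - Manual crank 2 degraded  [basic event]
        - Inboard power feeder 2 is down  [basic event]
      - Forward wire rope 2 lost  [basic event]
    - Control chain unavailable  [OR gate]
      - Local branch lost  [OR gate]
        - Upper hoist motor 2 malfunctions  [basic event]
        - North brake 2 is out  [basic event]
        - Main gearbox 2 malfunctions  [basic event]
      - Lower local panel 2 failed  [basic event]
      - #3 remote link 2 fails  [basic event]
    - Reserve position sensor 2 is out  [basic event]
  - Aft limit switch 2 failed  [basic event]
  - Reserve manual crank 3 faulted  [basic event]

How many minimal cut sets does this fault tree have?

Remote branch down [AND]: one cut set from each child combined → 1 × 1 × 1 × 1 = 1 cut set(s).
Backup hoist lost [OR]: union of children's cut sets → 2 cut set(s).
Power feed lost [OR]: union of children's cut sets → 4 cut set(s).
Hoist path unavailable [AND]: one cut set from each child combined → 1 × 1 × 4 × 1 = 4 cut set(s).
Local branch lost [OR]: union of children's cut sets → 3 cut set(s).
Control chain unavailable [OR]: union of children's cut sets → 5 cut set(s).
Remote branch 2 inoperative [OR]: union of children's cut sets → 11 cut set(s).
Dam spillway gate fails to open [AND]: one cut set from each child combined → 2 × 11 × 1 × 1 = 22 cut set(s).

22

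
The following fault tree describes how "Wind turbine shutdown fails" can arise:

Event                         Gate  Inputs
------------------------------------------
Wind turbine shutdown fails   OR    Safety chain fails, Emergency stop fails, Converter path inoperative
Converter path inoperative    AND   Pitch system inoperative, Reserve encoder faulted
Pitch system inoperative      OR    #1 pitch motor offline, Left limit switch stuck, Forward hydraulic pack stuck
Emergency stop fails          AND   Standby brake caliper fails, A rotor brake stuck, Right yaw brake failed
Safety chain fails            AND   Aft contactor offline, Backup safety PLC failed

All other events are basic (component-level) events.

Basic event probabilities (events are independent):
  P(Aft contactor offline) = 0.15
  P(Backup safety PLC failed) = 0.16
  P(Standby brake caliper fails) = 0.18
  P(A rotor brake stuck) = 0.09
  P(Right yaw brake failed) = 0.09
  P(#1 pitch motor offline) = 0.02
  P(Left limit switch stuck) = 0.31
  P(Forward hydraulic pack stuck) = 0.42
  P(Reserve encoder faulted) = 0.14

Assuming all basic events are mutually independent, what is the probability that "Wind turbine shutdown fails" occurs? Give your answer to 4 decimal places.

P(Safety chain fails) [AND] = 0.15 × 0.16 = 0.024000
P(Emergency stop fails) [AND] = 0.18 × 0.09 × 0.09 = 0.001458
P(Pitch system inoperative) [OR] = 1 − (1−0.02) × (1−0.31) × (1−0.42) = 0.607804
P(Converter path inoperative) [AND] = 0.607804 × 0.14 = 0.085093
P(Wind turbine shutdown fails) [OR] = 1 − (1−0.024000) × (1−0.001458) × (1−0.085093) = 0.108353
Rounded to 4 decimal places: P(Wind turbine shutdown fails) ≈ 0.1084.

0.1084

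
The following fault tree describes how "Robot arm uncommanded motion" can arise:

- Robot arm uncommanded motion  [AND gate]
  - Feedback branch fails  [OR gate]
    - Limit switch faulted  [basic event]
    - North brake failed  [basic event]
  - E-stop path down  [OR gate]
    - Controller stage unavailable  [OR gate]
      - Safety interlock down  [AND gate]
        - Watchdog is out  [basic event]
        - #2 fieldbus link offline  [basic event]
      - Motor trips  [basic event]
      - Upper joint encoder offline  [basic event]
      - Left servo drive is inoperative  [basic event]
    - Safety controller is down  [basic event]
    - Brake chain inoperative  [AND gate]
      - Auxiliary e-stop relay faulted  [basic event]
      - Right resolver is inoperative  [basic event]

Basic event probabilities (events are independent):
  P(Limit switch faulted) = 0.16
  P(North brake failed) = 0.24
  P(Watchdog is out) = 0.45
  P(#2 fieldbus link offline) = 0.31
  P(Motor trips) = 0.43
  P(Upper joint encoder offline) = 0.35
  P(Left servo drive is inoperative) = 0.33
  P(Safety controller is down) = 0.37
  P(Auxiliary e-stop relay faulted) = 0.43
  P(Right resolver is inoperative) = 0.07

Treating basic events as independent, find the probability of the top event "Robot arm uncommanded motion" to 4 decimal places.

0.3144

P(Feedback branch fails) [OR] = 1 − (1−0.16) × (1−0.24) = 0.361600
P(Safety interlock down) [AND] = 0.45 × 0.31 = 0.139500
P(Controller stage unavailable) [OR] = 1 − (1−0.139500) × (1−0.43) × (1−0.35) × (1−0.33) = 0.786394
P(Brake chain inoperative) [AND] = 0.43 × 0.07 = 0.030100
P(E-stop path down) [OR] = 1 − (1−0.786394) × (1−0.37) × (1−0.030100) = 0.869479
P(Robot arm uncommanded motion) [AND] = 0.361600 × 0.869479 = 0.314404
Rounded to 4 decimal places: P(Robot arm uncommanded motion) ≈ 0.3144.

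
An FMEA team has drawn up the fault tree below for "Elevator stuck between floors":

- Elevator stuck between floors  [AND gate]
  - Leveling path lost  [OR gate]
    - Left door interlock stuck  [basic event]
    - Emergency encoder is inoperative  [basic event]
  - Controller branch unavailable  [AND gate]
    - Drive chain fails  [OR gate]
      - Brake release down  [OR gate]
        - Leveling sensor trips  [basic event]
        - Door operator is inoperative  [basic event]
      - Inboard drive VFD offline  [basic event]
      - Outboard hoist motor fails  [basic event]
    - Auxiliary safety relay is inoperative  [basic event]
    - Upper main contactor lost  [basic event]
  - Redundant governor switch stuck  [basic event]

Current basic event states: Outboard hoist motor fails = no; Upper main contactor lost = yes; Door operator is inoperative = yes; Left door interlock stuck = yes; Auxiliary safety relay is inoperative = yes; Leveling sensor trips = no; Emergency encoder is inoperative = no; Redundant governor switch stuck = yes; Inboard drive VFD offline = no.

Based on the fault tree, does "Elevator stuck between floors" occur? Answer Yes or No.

Leveling path lost [OR]: Left door interlock stuck=occurs, Emergency encoder is inoperative=not → at least one input occurs → occurs.
Brake release down [OR]: Leveling sensor trips=not, Door operator is inoperative=occurs → at least one input occurs → occurs.
Drive chain fails [OR]: Brake release down=occurs, Inboard drive VFD offline=not, Outboard hoist motor fails=not → at least one input occurs → occurs.
Controller branch unavailable [AND]: Drive chain fails=occurs, Auxiliary safety relay is inoperative=occurs, Upper main contactor lost=occurs → all inputs occur → occurs.
Elevator stuck between floors [AND]: Leveling path lost=occurs, Controller branch unavailable=occurs, Redundant governor switch stuck=occurs → all inputs occur → occurs.

Yes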